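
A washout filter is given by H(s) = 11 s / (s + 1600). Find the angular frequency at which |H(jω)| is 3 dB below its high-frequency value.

1600 rad/s

For a single-pole high-pass, the −3 dB point is at the pole: ω = 1600 rad/s.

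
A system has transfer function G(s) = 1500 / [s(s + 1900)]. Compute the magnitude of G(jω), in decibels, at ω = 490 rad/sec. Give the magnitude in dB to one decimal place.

-56.1 dB

|j490 + 1900| = √(490² + 1900²) = 1962
|j490| = 490
|G(j490)| = 1500 / (1962 × 490) = 0.0015601
20 log₁₀(0.0015601) = -56.14 dB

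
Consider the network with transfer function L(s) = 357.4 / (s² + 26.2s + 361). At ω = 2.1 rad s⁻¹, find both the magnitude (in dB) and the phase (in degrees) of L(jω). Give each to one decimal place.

|(j2.1)² + 26.2(j2.1) + 361| = |356.59 + j55.02| = 360.8
|L(j2.1)| = 357.4 / 360.8 = 0.99055
20 log₁₀(0.99055) = -0.08 dB
∠[(j2.1)² + 26.2(j2.1) + 361] = ∠[356.59 + j55.02] = 8.77°
∠L(j2.1) = −8.77° = -8.77°

|L| = -0.1 dB, ∠L = -8.8°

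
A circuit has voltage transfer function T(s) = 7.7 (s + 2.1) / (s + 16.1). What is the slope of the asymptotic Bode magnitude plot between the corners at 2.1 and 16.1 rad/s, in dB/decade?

20 dB/decade

In this band the factors already past their corner are: zero at 2.1; net slope = 20 dB/decade.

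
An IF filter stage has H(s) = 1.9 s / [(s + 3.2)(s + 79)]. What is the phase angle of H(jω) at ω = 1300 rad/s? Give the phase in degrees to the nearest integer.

∠(j1300) = 90.00°
∠(j1300 + 3.2) = arctan(1300/3.2) = 89.86°
∠(j1300 + 79) = arctan(1300/79) = 86.52°
∠H(j1300) = 90.00° − (89.86° + 86.52°) = -86.38°

-86 deg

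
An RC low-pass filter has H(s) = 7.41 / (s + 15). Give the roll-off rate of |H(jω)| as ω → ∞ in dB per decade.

With 0 zeros and 1 pole, the high-frequency asymptotic slope is 20 × (0 − 1) = -20 dB/decade.

-20 dB/decade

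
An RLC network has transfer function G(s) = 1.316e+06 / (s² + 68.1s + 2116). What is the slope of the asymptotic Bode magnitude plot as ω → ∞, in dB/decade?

-40 dB/decade

With 0 zeros and 2 poles, the high-frequency asymptotic slope is 20 × (0 − 2) = -40 dB/decade.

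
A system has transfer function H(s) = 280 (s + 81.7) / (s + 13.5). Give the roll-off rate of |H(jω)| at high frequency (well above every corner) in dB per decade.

With 1 zero and 1 pole, the high-frequency asymptotic slope is 20 × (1 − 1) = 0 dB/decade.

0 dB/decade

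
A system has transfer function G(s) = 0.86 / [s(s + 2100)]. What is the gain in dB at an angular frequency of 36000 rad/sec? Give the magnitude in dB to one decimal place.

|j36000 + 2100| = √(36000² + 2100²) = 3.606e+04
|j36000| = 3.6e+04
|G(j36000)| = 0.86 / (3.606e+04 × 3.6e+04) = 6.6245e-10
20 log₁₀(6.6245e-10) = -183.58 dB

-183.6 dB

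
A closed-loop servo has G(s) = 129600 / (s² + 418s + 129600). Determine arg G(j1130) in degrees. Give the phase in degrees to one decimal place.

∠[(j1130)² + 418(j1130) + 129600] = ∠[-1.1473e+06 + j4.7234e+05] = 157.62°
∠G(j1130) = −157.62° = -157.62°

-157.6 deg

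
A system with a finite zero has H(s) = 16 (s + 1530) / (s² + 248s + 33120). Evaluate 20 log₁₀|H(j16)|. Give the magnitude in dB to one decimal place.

|j16 + 1530| = √(16² + 1530²) = 1530
|(j16)² + 248(j16) + 33120| = |32864 + j3968| = 3.31e+04
|H(j16)| = 16 × 1530 / 3.31e+04 = 0.73956
20 log₁₀(0.73956) = -2.62 dB

-2.6 dB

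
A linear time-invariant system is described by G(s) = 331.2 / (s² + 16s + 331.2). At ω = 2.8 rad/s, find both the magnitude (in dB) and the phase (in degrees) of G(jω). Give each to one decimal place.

|(j2.8)² + 16(j2.8) + 331.2| = |323.36 + j44.8| = 326.4
|G(j2.8)| = 331.2 / 326.4 = 1.0146
20 log₁₀(1.0146) = 0.13 dB
∠[(j2.8)² + 16(j2.8) + 331.2] = ∠[323.36 + j44.8] = 7.89°
∠G(j2.8) = −7.89° = -7.89°

|G| = 0.1 dB, ∠G = -7.9 deg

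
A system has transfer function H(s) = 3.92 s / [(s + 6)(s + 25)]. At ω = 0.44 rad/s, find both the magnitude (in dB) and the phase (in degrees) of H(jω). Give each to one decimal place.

|H| = -38.8 dB, ∠H = 84.8 deg

|j0.44| = 0.44
|j0.44 + 6| = √(0.44² + 6²) = 6.016
|j0.44 + 25| = √(0.44² + 25²) = 25
|H(j0.44)| = 3.92 × 0.44 / (6.016 × 25) = 0.011466
20 log₁₀(0.011466) = -38.81 dB
∠(j0.44) = 90.00°
∠(j0.44 + 6) = arctan(0.44/6) = 4.19°
∠(j0.44 + 25) = arctan(0.44/25) = 1.01°
∠H(j0.44) = 90.00° − (4.19° + 1.01°) = 84.80°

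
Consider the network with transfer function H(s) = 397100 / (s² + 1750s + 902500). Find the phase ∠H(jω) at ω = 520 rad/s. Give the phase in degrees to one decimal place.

∠[(j520)² + 1750(j520) + 902500] = ∠[6.321e+05 + j9.1e+05] = 55.22°
∠H(j520) = −55.22° = -55.22°

-55.2°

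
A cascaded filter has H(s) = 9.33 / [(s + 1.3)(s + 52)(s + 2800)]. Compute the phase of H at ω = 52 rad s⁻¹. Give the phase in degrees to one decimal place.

∠(j52 + 1.3) = arctan(52/1.3) = 88.57°
∠(j52 + 52) = arctan(52/52) = 45.00°
∠(j52 + 2800) = arctan(52/2800) = 1.06°
∠H(j52) = − (88.57° + 45.00° + 1.06°) = -134.63°

-134.6°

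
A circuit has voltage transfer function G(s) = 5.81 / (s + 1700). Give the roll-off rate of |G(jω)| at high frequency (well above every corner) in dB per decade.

With 0 zeros and 1 pole, the high-frequency asymptotic slope is 20 × (0 − 1) = -20 dB/decade.

-20 dB/decade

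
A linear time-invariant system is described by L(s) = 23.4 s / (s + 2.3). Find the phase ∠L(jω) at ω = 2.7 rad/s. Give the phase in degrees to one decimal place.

∠(j2.7) = 90.00°
∠(j2.7 + 2.3) = arctan(2.7/2.3) = 49.57°
∠L(j2.7) = 90.00° − 49.57° = 40.43°

40.4 deg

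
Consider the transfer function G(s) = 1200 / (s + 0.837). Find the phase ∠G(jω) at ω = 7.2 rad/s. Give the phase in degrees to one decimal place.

∠(j7.2 + 0.837) = arctan(7.2/0.837) = 83.37°
∠G(j7.2) = −83.37° = -83.37°

-83.4 deg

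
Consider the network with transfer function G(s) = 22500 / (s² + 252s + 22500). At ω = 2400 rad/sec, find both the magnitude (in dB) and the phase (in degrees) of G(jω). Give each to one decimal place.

|(j2400)² + 252(j2400) + 22500| = |-5.7375e+06 + j6.048e+05| = 5.769e+06
|G(j2400)| = 22500 / 5.769e+06 = 0.0039
20 log₁₀(0.0039) = -48.18 dB
∠[(j2400)² + 252(j2400) + 22500] = ∠[-5.7375e+06 + j6.048e+05] = 173.98°
∠G(j2400) = −173.98° = -173.98°

|G| = -48.2 dB, ∠G = -174.0°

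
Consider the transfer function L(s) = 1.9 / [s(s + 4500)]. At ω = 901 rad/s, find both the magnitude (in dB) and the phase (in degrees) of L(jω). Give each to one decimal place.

|L| = -126.8 dB, ∠L = -101.3°

|j901 + 4500| = √(901² + 4500²) = 4589
|j901| = 901
|L(j901)| = 1.9 / (4589 × 901) = 4.595e-07
20 log₁₀(4.595e-07) = -126.75 dB
∠(j901 + 4500) = arctan(901/4500) = 11.32°
∠(j901) = 90.00°
∠L(j901) = − (11.32° + 90.00°) = -101.32°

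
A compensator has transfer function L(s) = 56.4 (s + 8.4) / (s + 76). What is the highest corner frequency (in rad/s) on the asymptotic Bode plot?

76 rad/s

Break frequencies occur at each pole and zero magnitude: 8.4 rad/s, 76 rad/s.
The highest is 76 rad/s.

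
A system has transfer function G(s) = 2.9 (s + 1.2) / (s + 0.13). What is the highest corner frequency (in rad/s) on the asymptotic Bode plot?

1.2 rad/s

Break frequencies occur at each pole and zero magnitude: 0.13 rad/s, 1.2 rad/s.
The highest is 1.2 rad/s.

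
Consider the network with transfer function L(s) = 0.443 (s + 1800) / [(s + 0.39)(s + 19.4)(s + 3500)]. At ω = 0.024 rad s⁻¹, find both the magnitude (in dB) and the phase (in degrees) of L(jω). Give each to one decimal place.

|L| = -30.4 dB, ∠L = -3.6°

|j0.024 + 1800| = √(0.024² + 1800²) = 1800
|j0.024 + 0.39| = √(0.024² + 0.39²) = 0.3907
|j0.024 + 19.4| = √(0.024² + 19.4²) = 19.4
|j0.024 + 3500| = √(0.024² + 3500²) = 3500
|L(j0.024)| = 0.443 × 1800 / (0.3907 × 19.4 × 3500) = 0.030055
20 log₁₀(0.030055) = -30.44 dB
∠(j0.024 + 1800) = arctan(0.024/1800) = 0.00°
∠(j0.024 + 0.39) = arctan(0.024/0.39) = 3.52°
∠(j0.024 + 19.4) = arctan(0.024/19.4) = 0.07°
∠(j0.024 + 3500) = arctan(0.024/3500) = 0.00°
∠L(j0.024) = 0.00° − (3.52° + 0.07° + 0.00°) = -3.59°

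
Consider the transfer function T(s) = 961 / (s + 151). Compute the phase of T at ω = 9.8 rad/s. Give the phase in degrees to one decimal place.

-3.7°

∠(j9.8 + 151) = arctan(9.8/151) = 3.71°
∠T(j9.8) = −3.71° = -3.71°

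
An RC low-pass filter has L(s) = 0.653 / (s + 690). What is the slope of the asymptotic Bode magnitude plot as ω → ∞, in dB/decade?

With 0 zeros and 1 pole, the high-frequency asymptotic slope is 20 × (0 − 1) = -20 dB/decade.

-20 dB/decade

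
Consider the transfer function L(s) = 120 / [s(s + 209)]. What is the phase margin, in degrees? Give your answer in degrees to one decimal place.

89.8°

Gain crossover: |L(jω)| = 1 at ω ≈ 0.574 rad s⁻¹.
∠L(j0.574) = −90° − arctan(0.574/209) ≈ -90.16°
PM = 180° + (-90.16°) = 89.84°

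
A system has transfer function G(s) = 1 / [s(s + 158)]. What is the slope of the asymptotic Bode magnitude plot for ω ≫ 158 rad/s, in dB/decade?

-40 dB/decade

With 0 zeros and 2 poles, the high-frequency asymptotic slope is 20 × (0 − 2) = -40 dB/decade.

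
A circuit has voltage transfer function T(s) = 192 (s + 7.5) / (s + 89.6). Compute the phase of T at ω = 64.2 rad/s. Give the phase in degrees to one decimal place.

∠(j64.2 + 7.5) = arctan(64.2/7.5) = 83.34°
∠(j64.2 + 89.6) = arctan(64.2/89.6) = 35.62°
∠T(j64.2) = 83.34° − 35.62° = 47.71°

47.7°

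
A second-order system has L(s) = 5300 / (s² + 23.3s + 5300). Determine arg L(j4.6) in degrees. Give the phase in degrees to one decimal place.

-1.2 deg

∠[(j4.6)² + 23.3(j4.6) + 5300] = ∠[5278.8 + j107.18] = 1.16°
∠L(j4.6) = −1.16° = -1.16°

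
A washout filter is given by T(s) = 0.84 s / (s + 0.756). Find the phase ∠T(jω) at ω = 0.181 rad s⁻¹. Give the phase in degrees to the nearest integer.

77°

∠(j0.181) = 90.00°
∠(j0.181 + 0.756) = arctan(0.181/0.756) = 13.46°
∠T(j0.181) = 90.00° − 13.46° = 76.54°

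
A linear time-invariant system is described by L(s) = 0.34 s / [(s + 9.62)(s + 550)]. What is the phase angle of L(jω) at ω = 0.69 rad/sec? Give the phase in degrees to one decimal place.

∠(j0.69) = 90.00°
∠(j0.69 + 9.62) = arctan(0.69/9.62) = 4.10°
∠(j0.69 + 550) = arctan(0.69/550) = 0.07°
∠L(j0.69) = 90.00° − (4.10° + 0.07°) = 85.83°

85.8 deg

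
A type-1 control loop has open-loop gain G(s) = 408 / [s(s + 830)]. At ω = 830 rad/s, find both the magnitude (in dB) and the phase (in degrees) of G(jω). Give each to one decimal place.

|j830 + 830| = √(830² + 830²) = 1174
|j830| = 830
|G(j830)| = 408 / (1174 × 830) = 0.00041878
20 log₁₀(0.00041878) = -67.56 dB
∠(j830 + 830) = arctan(830/830) = 45.00°
∠(j830) = 90.00°
∠G(j830) = − (45.00° + 90.00°) = -135.00°

|G| = -67.6 dB, ∠G = -135.0°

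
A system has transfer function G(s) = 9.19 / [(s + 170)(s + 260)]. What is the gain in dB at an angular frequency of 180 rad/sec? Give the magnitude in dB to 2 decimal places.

|j180 + 170| = √(180² + 170²) = 247.6
|j180 + 260| = √(180² + 260²) = 316.2
|G(j180)| = 9.19 / (247.6 × 316.2) = 0.00011738
20 log₁₀(0.00011738) = -78.608 dB

-78.61 dB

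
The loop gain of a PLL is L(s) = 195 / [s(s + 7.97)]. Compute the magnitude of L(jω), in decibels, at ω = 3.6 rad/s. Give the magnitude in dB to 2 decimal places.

|j3.6 + 7.97| = √(3.6² + 7.97²) = 8.745
|j3.6| = 3.6
|L(j3.6)| = 195 / (8.745 × 3.6) = 6.1938
20 log₁₀(6.1938) = 15.839 dB

15.84 dB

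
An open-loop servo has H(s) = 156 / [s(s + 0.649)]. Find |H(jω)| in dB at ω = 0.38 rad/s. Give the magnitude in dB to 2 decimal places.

|j0.38 + 0.649| = √(0.38² + 0.649²) = 0.7521
|j0.38| = 0.38
|H(j0.38)| = 156 / (0.7521 × 0.38) = 545.87
20 log₁₀(545.87) = 54.742 dB

54.74 dB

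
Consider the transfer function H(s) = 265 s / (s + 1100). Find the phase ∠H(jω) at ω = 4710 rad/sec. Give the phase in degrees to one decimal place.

∠(j4710) = 90.00°
∠(j4710 + 1100) = arctan(4710/1100) = 76.85°
∠H(j4710) = 90.00° − 76.85° = 13.15°

13.1°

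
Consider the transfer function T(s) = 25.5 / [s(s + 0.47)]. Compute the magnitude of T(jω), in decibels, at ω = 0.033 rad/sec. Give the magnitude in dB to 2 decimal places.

64.30 dB

|j0.033 + 0.47| = √(0.033² + 0.47²) = 0.4712
|j0.033| = 0.033
|T(j0.033)| = 25.5 / (0.4712 × 0.033) = 1640.1
20 log₁₀(1640.1) = 64.297 dB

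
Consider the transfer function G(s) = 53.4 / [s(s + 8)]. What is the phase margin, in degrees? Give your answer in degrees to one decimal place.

Gain crossover: |G(jω)| = 1 at ω ≈ 5.5 rad/sec.
∠G(j5.5) = −90° − arctan(5.5/8) ≈ -124.51°
PM = 180° + (-124.51°) = 55.49°

55.5°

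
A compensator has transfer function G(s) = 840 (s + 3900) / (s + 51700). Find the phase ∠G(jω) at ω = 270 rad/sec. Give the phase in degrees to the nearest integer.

4°

∠(j270 + 3900) = arctan(270/3900) = 3.96°
∠(j270 + 51700) = arctan(270/51700) = 0.30°
∠G(j270) = 3.96° − 0.30° = 3.66°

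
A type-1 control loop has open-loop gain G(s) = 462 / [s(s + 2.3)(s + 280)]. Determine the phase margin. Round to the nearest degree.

73°

Gain crossover: |G(jω)| = 1 at ω ≈ 0.687 rad/s.
∠G(j0.687) = −90° − arctan(0.687/2.3) − arctan(0.687/280) ≈ -106.78°
PM = 180° + (-106.78°) = 73.22°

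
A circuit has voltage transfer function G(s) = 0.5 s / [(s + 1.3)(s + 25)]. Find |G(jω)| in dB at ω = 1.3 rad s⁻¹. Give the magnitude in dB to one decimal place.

-37.0 dB

|j1.3| = 1.3
|j1.3 + 1.3| = √(1.3² + 1.3²) = 1.838
|j1.3 + 25| = √(1.3² + 25²) = 25.03
|G(j1.3)| = 0.5 × 1.3 / (1.838 × 25.03) = 0.014123
20 log₁₀(0.014123) = -37.00 dB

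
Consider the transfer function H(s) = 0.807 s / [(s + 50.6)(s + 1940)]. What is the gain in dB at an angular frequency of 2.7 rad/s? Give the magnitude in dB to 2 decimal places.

-93.09 dB

|j2.7| = 2.7
|j2.7 + 50.6| = √(2.7² + 50.6²) = 50.67
|j2.7 + 1940| = √(2.7² + 1940²) = 1940
|H(j2.7)| = 0.807 × 2.7 / (50.67 × 1940) = 2.2165e-05
20 log₁₀(2.2165e-05) = -93.087 dB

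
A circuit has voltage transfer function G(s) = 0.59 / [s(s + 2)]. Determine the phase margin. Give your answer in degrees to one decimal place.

81.7°

Gain crossover: |G(jω)| = 1 at ω ≈ 0.292 rad s⁻¹.
∠G(j0.292) = −90° − arctan(0.292/2) ≈ -98.30°
PM = 180° + (-98.30°) = 81.70°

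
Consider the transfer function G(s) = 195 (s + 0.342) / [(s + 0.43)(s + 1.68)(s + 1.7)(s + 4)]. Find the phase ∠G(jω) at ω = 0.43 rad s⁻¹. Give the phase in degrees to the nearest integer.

-28°

∠(j0.43 + 0.342) = arctan(0.43/0.342) = 51.50°
∠(j0.43 + 0.43) = arctan(0.43/0.43) = 45.00°
∠(j0.43 + 1.68) = arctan(0.43/1.68) = 14.36°
∠(j0.43 + 1.7) = arctan(0.43/1.7) = 14.19°
∠(j0.43 + 4) = arctan(0.43/4) = 6.14°
∠G(j0.43) = 51.50° − (45.00° + 14.36° + 14.19° + 6.14°) = -28.18°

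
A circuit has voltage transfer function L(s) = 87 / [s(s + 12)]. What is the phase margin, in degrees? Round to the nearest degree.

62°

Gain crossover: |L(jω)| = 1 at ω ≈ 6.4 rad/sec.
∠L(j6.4) = −90° − arctan(6.4/12) ≈ -118.06°
PM = 180° + (-118.06°) = 61.94°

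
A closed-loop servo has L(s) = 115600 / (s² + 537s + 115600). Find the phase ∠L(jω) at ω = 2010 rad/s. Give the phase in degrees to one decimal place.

∠[(j2010)² + 537(j2010) + 115600] = ∠[-3.9245e+06 + j1.0794e+06] = 164.62°
∠L(j2010) = −164.62° = -164.62°

-164.6°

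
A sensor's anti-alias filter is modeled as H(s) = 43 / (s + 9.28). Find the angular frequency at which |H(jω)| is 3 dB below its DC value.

For a single-pole low-pass, the −3 dB point is at the pole: ω = 9.28 rad/s.

9.28 rad/s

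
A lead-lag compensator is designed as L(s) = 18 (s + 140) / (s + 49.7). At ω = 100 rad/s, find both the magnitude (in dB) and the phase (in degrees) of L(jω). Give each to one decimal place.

|j100 + 140| = √(100² + 140²) = 172
|j100 + 49.7| = √(100² + 49.7²) = 111.7
|L(j100)| = 18 × 172 / 111.7 = 27.732
20 log₁₀(27.732) = 28.86 dB
∠(j100 + 140) = arctan(100/140) = 35.54°
∠(j100 + 49.7) = arctan(100/49.7) = 63.57°
∠L(j100) = 35.54° − 63.57° = -28.03°

|L| = 28.9 dB, ∠L = -28.0°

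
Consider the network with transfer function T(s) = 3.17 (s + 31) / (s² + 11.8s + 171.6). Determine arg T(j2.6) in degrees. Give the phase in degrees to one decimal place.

∠(j2.6 + 31) = arctan(2.6/31) = 4.79°
∠[(j2.6)² + 11.8(j2.6) + 171.6] = ∠[164.84 + j30.68] = 10.54°
∠T(j2.6) = 4.79° − 10.54° = -5.75°

-5.7 deg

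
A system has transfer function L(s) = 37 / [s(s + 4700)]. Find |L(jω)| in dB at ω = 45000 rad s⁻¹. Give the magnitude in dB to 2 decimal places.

|j45000 + 4700| = √(45000² + 4700²) = 4.524e+04
|j45000| = 4.5e+04
|L(j45000)| = 37 / (4.524e+04 × 4.5e+04) = 1.8173e-08
20 log₁₀(1.8173e-08) = -154.812 dB

-154.81 dB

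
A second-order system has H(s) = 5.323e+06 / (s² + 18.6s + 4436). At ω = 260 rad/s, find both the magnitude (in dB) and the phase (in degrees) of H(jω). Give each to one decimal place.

|H| = 38.5 dB, ∠H = -175.6 deg

|(j260)² + 18.6(j260) + 4436| = |-63164 + j4836| = 6.335e+04
|H(j260)| = 5.323e+06 / 6.335e+04 = 84.027
20 log₁₀(84.027) = 38.49 dB
∠[(j260)² + 18.6(j260) + 4436] = ∠[-63164 + j4836] = 175.62°
∠H(j260) = −175.62° = -175.62°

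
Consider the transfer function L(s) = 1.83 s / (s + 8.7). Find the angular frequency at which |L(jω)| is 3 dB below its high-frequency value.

For a single-pole high-pass, the −3 dB point is at the pole: ω = 8.7 rad/sec.

8.7 rad/sec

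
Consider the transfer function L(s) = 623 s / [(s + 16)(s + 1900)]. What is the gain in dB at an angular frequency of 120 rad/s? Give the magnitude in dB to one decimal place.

-9.8 dB

|j120| = 120
|j120 + 16| = √(120² + 16²) = 121.1
|j120 + 1900| = √(120² + 1900²) = 1904
|L(j120)| = 623 × 120 / (121.1 × 1904) = 0.32437
20 log₁₀(0.32437) = -9.78 dB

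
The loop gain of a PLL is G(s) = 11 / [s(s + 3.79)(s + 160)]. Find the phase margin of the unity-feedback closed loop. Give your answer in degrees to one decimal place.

Gain crossover: |G(jω)| = 1 at ω ≈ 0.0181 rad/s.
∠G(j0.0181) = −90° − arctan(0.0181/3.79) − arctan(0.0181/160) ≈ -90.28°
PM = 180° + (-90.28°) = 89.72°

89.7°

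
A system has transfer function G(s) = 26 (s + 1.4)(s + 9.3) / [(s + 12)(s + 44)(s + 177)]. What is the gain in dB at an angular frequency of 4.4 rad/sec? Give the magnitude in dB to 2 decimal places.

|j4.4 + 1.4| = √(4.4² + 1.4²) = 4.617
|j4.4 + 9.3| = √(4.4² + 9.3²) = 10.29
|j4.4 + 12| = √(4.4² + 12²) = 12.78
|j4.4 + 44| = √(4.4² + 44²) = 44.22
|j4.4 + 177| = √(4.4² + 177²) = 177.1
|G(j4.4)| = 26 × 4.617 × 10.29 / (12.78 × 44.22 × 177.1) = 0.012343
20 log₁₀(0.012343) = -38.172 dB

-38.17 dB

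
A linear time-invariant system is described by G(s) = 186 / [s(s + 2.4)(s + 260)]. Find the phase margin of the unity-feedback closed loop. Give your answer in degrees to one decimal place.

Gain crossover: |G(jω)| = 1 at ω ≈ 0.296 rad s⁻¹.
∠G(j0.296) = −90° − arctan(0.296/2.4) − arctan(0.296/260) ≈ -97.09°
PM = 180° + (-97.09°) = 82.91°

82.9°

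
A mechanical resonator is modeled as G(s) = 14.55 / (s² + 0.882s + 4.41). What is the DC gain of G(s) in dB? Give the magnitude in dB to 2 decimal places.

G(0) = 14.55 / 4.41 = 3.2993
20 log₁₀(3.2993) = 10.368 dB

10.37 dB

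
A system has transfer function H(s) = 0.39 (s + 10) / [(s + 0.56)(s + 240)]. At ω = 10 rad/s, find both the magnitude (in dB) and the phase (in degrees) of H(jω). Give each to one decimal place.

|j10 + 10| = √(10² + 10²) = 14.14
|j10 + 0.56| = √(10² + 0.56²) = 10.02
|j10 + 240| = √(10² + 240²) = 240.2
|H(j10)| = 0.39 × 14.14 / (10.02 × 240.2) = 0.0022925
20 log₁₀(0.0022925) = -52.79 dB
∠(j10 + 10) = arctan(10/10) = 45.00°
∠(j10 + 0.56) = arctan(10/0.56) = 86.79°
∠(j10 + 240) = arctan(10/240) = 2.39°
∠H(j10) = 45.00° − (86.79° + 2.39°) = -44.18°

|H| = -52.8 dB, ∠H = -44.2°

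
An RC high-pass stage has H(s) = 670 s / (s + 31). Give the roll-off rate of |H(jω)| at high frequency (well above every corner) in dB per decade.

0 dB/decade

With 1 zero and 1 pole, the high-frequency asymptotic slope is 20 × (1 − 1) = 0 dB/decade.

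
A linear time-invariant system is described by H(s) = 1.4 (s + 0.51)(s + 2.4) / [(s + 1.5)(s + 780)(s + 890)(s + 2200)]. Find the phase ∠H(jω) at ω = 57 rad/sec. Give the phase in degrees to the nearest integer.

79°

∠(j57 + 0.51) = arctan(57/0.51) = 89.49°
∠(j57 + 2.4) = arctan(57/2.4) = 87.59°
∠(j57 + 1.5) = arctan(57/1.5) = 88.49°
∠(j57 + 780) = arctan(57/780) = 4.18°
∠(j57 + 890) = arctan(57/890) = 3.66°
∠(j57 + 2200) = arctan(57/2200) = 1.48°
∠H(j57) = 89.49° + 87.59° − (88.49° + 4.18° + 3.66° + 1.48°) = 79.26°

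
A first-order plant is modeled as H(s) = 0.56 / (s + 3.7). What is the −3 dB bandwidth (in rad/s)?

3.7 rad/s

For a single-pole low-pass, the −3 dB point is at the pole: ω = 3.7 rad/s.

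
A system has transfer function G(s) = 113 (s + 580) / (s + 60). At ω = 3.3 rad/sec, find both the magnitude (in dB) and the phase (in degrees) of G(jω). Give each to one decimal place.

|j3.3 + 580| = √(3.3² + 580²) = 580
|j3.3 + 60| = √(3.3² + 60²) = 60.09
|G(j3.3)| = 113 × 580 / 60.09 = 1090.7
20 log₁₀(1090.7) = 60.75 dB
∠(j3.3 + 580) = arctan(3.3/580) = 0.33°
∠(j3.3 + 60) = arctan(3.3/60) = 3.15°
∠G(j3.3) = 0.33° − 3.15° = -2.82°

|G| = 60.8 dB, ∠G = -2.8°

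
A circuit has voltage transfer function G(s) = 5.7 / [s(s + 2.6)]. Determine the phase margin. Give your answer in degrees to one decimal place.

Gain crossover: |G(jω)| = 1 at ω ≈ 1.8 rad/s.
∠G(j1.8) = −90° − arctan(1.8/2.6) ≈ -124.72°
PM = 180° + (-124.72°) = 55.28°

55.3°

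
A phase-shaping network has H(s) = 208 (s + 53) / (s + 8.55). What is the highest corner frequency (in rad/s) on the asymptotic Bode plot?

53 rad/s

Break frequencies occur at each pole and zero magnitude: 8.55 rad/s, 53 rad/s.
The highest is 53 rad/s.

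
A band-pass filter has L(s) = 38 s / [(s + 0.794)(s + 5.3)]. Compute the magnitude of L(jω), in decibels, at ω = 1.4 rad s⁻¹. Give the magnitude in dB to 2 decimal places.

15.61 dB

|j1.4| = 1.4
|j1.4 + 0.794| = √(1.4² + 0.794²) = 1.609
|j1.4 + 5.3| = √(1.4² + 5.3²) = 5.482
|L(j1.4)| = 38 × 1.4 / (1.609 × 5.482) = 6.0298
20 log₁₀(6.0298) = 15.606 dB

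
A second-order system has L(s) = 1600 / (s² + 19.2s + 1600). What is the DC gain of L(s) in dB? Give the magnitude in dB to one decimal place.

0.0 dB

L(0) = 1600 / 1600 = 1
20 log₁₀(1) = 0.00 dB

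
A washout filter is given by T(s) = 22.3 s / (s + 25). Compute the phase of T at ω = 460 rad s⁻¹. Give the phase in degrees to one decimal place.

∠(j460) = 90.00°
∠(j460 + 25) = arctan(460/25) = 86.89°
∠T(j460) = 90.00° − 86.89° = 3.11°

3.1°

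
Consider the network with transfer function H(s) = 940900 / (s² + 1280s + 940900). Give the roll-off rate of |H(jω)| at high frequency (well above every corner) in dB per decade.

-40 dB/decade

With 0 zeros and 2 poles, the high-frequency asymptotic slope is 20 × (0 − 2) = -40 dB/decade.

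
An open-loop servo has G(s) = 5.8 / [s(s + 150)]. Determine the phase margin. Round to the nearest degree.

90°

Gain crossover: |G(jω)| = 1 at ω ≈ 0.0387 rad/sec.
∠G(j0.0387) = −90° − arctan(0.0387/150) ≈ -90.01°
PM = 180° + (-90.01°) = 89.99°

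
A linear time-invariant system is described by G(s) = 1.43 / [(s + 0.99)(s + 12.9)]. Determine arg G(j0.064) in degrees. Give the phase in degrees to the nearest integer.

∠(j0.064 + 0.99) = arctan(0.064/0.99) = 3.70°
∠(j0.064 + 12.9) = arctan(0.064/12.9) = 0.28°
∠G(j0.064) = − (3.70° + 0.28°) = -3.98°

-4 deg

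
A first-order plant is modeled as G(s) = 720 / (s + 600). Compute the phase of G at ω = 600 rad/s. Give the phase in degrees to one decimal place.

∠(j600 + 600) = arctan(600/600) = 45.00°
∠G(j600) = −45.00° = -45.00°

-45.0°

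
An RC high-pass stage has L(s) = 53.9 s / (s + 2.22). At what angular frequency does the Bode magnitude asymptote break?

The single real pole at s = −2.22 gives a corner at ω = 2.22 rad s⁻¹.

2.22 rad s⁻¹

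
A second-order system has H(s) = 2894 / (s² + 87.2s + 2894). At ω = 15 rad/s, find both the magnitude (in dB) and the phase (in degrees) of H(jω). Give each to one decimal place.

|H| = -0.2 dB, ∠H = -26.1°

|(j15)² + 87.2(j15) + 2894| = |2669 + j1308| = 2972
|H(j15)| = 2894 / 2972 = 0.97366
20 log₁₀(0.97366) = -0.23 dB
∠[(j15)² + 87.2(j15) + 2894] = ∠[2669 + j1308] = 26.11°
∠H(j15) = −26.11° = -26.11°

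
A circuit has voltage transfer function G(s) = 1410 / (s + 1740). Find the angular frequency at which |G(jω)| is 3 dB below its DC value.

1740 rad s⁻¹

For a single-pole low-pass, the −3 dB point is at the pole: ω = 1740 rad s⁻¹.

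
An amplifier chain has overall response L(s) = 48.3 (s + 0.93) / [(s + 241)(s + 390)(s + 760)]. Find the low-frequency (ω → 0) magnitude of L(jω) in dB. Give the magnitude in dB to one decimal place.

L(0) = 48.3 × 0.93 / (241 × 390 × 760) = 6.2883e-07
20 log₁₀(6.2883e-07) = -124.03 dB

-124.0 dB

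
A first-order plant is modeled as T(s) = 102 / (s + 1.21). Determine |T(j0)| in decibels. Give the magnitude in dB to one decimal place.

T(0) = 102 / 1.21 = 84.298
20 log₁₀(84.298) = 38.52 dB

38.5 dB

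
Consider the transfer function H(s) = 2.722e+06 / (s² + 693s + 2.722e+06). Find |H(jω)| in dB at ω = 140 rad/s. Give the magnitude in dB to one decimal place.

|(j140)² + 693(j140) + 2.722e+06| = |2.7024e+06 + j97020| = 2.704e+06
|H(j140)| = 2.722e+06 / 2.704e+06 = 1.0066
20 log₁₀(1.0066) = 0.06 dB

0.1 dB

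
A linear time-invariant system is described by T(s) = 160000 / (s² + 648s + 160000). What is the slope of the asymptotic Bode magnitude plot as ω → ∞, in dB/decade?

-40 dB/decade

With 0 zeros and 2 poles, the high-frequency asymptotic slope is 20 × (0 − 2) = -40 dB/decade.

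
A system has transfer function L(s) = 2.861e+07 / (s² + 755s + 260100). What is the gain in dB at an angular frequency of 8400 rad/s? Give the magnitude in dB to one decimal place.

-7.8 dB

|(j8400)² + 755(j8400) + 260100| = |-7.03e+07 + j6.342e+06| = 7.059e+07
|L(j8400)| = 2.861e+07 / 7.059e+07 = 0.40532
20 log₁₀(0.40532) = -7.84 dB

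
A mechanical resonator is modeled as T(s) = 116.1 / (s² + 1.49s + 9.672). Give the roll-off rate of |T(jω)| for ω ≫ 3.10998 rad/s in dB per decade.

With 0 zeros and 2 poles, the high-frequency asymptotic slope is 20 × (0 − 2) = -40 dB/decade.

-40 dB/decade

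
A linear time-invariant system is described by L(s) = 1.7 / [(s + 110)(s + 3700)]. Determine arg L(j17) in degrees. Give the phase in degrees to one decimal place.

∠(j17 + 110) = arctan(17/110) = 8.79°
∠(j17 + 3700) = arctan(17/3700) = 0.26°
∠L(j17) = − (8.79° + 0.26°) = -9.05°

-9.0°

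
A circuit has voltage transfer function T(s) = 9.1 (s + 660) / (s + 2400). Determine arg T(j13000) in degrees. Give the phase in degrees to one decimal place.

7.6 deg

∠(j13000 + 660) = arctan(13000/660) = 87.09°
∠(j13000 + 2400) = arctan(13000/2400) = 79.54°
∠T(j13000) = 87.09° − 79.54° = 7.55°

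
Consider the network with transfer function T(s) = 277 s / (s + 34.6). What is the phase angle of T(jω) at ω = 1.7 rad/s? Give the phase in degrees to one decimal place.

87.2 deg

∠(j1.7) = 90.00°
∠(j1.7 + 34.6) = arctan(1.7/34.6) = 2.81°
∠T(j1.7) = 90.00° − 2.81° = 87.19°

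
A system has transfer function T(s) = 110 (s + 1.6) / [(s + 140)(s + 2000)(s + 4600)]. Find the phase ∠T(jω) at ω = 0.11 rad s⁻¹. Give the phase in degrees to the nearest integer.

4°

∠(j0.11 + 1.6) = arctan(0.11/1.6) = 3.93°
∠(j0.11 + 140) = arctan(0.11/140) = 0.05°
∠(j0.11 + 2000) = arctan(0.11/2000) = 0.00°
∠(j0.11 + 4600) = arctan(0.11/4600) = 0.00°
∠T(j0.11) = 3.93° − (0.05° + 0.00° + 0.00°) = 3.88°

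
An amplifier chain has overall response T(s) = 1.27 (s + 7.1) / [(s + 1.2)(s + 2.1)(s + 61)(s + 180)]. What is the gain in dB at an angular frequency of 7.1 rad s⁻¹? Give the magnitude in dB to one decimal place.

-93.3 dB

|j7.1 + 7.1| = √(7.1² + 7.1²) = 10.04
|j7.1 + 1.2| = √(7.1² + 1.2²) = 7.201
|j7.1 + 2.1| = √(7.1² + 2.1²) = 7.404
|j7.1 + 61| = √(7.1² + 61²) = 61.41
|j7.1 + 180| = √(7.1² + 180²) = 180.1
|T(j7.1)| = 1.27 × 10.04 / (7.201 × 7.404 × 61.41 × 180.1) = 2.1621e-05
20 log₁₀(2.1621e-05) = -93.30 dB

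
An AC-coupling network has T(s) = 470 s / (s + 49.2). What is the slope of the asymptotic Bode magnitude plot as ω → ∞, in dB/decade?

0 dB/decade

With 1 zero and 1 pole, the high-frequency asymptotic slope is 20 × (1 − 1) = 0 dB/decade.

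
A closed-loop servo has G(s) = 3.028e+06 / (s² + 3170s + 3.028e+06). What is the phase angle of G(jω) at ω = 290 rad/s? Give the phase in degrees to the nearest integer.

-17°

∠[(j290)² + 3170(j290) + 3.028e+06] = ∠[2.9439e+06 + j9.193e+05] = 17.34°
∠G(j290) = −17.34° = -17.34°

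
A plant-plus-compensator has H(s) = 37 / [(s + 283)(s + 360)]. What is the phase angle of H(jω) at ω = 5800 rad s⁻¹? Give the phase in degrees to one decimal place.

-173.7 deg

∠(j5800 + 283) = arctan(5800/283) = 87.21°
∠(j5800 + 360) = arctan(5800/360) = 86.45°
∠H(j5800) = − (87.21° + 86.45°) = -173.65°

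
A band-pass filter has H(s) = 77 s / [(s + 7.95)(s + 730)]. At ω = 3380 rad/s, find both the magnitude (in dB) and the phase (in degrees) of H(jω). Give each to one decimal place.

|j3380| = 3380
|j3380 + 7.95| = √(3380² + 7.95²) = 3380
|j3380 + 730| = √(3380² + 730²) = 3458
|H(j3380)| = 77 × 3380 / (3380 × 3458) = 0.022268
20 log₁₀(0.022268) = -33.05 dB
∠(j3380) = 90.00°
∠(j3380 + 7.95) = arctan(3380/7.95) = 89.87°
∠(j3380 + 730) = arctan(3380/730) = 77.81°
∠H(j3380) = 90.00° − (89.87° + 77.81°) = -77.68°

|H| = -33.0 dB, ∠H = -77.7 deg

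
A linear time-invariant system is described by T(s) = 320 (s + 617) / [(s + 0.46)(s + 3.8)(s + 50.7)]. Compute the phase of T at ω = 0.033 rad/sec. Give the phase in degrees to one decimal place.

∠(j0.033 + 617) = arctan(0.033/617) = 0.00°
∠(j0.033 + 0.46) = arctan(0.033/0.46) = 4.10°
∠(j0.033 + 3.8) = arctan(0.033/3.8) = 0.50°
∠(j0.033 + 50.7) = arctan(0.033/50.7) = 0.04°
∠T(j0.033) = 0.00° − (4.10° + 0.50° + 0.04°) = -4.64°

-4.6°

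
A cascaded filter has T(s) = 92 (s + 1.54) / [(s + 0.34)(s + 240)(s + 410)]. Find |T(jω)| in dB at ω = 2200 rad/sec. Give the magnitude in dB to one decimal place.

|j2200 + 1.54| = √(2200² + 1.54²) = 2200
|j2200 + 0.34| = √(2200² + 0.34²) = 2200
|j2200 + 240| = √(2200² + 240²) = 2213
|j2200 + 410| = √(2200² + 410²) = 2238
|T(j2200)| = 92 × 2200 / (2200 × 2213 × 2238) = 1.8576e-05
20 log₁₀(1.8576e-05) = -94.62 dB

-94.6 dB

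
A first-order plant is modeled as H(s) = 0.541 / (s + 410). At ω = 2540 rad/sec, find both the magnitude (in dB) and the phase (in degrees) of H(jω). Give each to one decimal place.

|j2540 + 410| = √(2540² + 410²) = 2573
|H(j2540)| = 0.541 / 2573 = 0.00021027
20 log₁₀(0.00021027) = -73.54 dB
∠(j2540 + 410) = arctan(2540/410) = 80.83°
∠H(j2540) = −80.83° = -80.83°

|H| = -73.5 dB, ∠H = -80.8°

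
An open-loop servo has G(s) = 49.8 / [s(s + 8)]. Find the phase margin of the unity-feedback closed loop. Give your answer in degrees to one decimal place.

Gain crossover: |G(jω)| = 1 at ω ≈ 5.21 rad s⁻¹.
∠G(j5.21) = −90° − arctan(5.21/8) ≈ -123.10°
PM = 180° + (-123.10°) = 56.90°

56.9 deg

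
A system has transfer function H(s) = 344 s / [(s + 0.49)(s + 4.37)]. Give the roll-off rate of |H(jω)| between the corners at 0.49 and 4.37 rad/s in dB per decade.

In this band the factors already past their corner are: 1 differentiator zero, pole at 0.49; net slope = 0 dB/decade.

0 dB/decade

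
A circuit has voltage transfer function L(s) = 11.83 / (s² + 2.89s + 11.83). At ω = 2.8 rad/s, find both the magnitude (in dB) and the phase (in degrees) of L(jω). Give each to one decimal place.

|L| = 2.4 dB, ∠L = -63.8°

|(j2.8)² + 2.89(j2.8) + 11.83| = |3.99 + j8.092| = 9.022
|L(j2.8)| = 11.83 / 9.022 = 1.3112
20 log₁₀(1.3112) = 2.35 dB
∠[(j2.8)² + 2.89(j2.8) + 11.83] = ∠[3.99 + j8.092] = 63.75°
∠L(j2.8) = −63.75° = -63.75°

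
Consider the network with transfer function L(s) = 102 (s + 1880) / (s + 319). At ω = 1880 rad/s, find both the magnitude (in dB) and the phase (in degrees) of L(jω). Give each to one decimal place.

|L| = 43.1 dB, ∠L = -35.4 deg

|j1880 + 1880| = √(1880² + 1880²) = 2659
|j1880 + 319| = √(1880² + 319²) = 1907
|L(j1880)| = 102 × 2659 / 1907 = 142.22
20 log₁₀(142.22) = 43.06 dB
∠(j1880 + 1880) = arctan(1880/1880) = 45.00°
∠(j1880 + 319) = arctan(1880/319) = 80.37°
∠L(j1880) = 45.00° − 80.37° = -35.37°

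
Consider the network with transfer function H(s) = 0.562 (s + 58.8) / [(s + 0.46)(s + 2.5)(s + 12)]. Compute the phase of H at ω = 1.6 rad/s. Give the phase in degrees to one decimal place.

-112.6°

∠(j1.6 + 58.8) = arctan(1.6/58.8) = 1.56°
∠(j1.6 + 0.46) = arctan(1.6/0.46) = 73.96°
∠(j1.6 + 2.5) = arctan(1.6/2.5) = 32.62°
∠(j1.6 + 12) = arctan(1.6/12) = 7.59°
∠H(j1.6) = 1.56° − (73.96° + 32.62° + 7.59°) = -112.62°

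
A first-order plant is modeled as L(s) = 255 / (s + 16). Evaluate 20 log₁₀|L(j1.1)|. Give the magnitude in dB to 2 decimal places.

24.03 dB

|j1.1 + 16| = √(1.1² + 16²) = 16.04
|L(j1.1)| = 255 / 16.04 = 15.9
20 log₁₀(15.9) = 24.028 dB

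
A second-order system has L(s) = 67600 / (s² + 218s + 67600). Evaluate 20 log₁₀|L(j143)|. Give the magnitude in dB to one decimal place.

|(j143)² + 218(j143) + 67600| = |47151 + j31174| = 5.652e+04
|L(j143)| = 67600 / 5.652e+04 = 1.1959
20 log₁₀(1.1959) = 1.55 dB

1.6 dB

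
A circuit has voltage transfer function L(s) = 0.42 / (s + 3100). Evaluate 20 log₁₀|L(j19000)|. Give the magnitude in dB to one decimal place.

-93.2 dB

|j19000 + 3100| = √(19000² + 3100²) = 1.925e+04
|L(j19000)| = 0.42 / 1.925e+04 = 2.1817e-05
20 log₁₀(2.1817e-05) = -93.22 dB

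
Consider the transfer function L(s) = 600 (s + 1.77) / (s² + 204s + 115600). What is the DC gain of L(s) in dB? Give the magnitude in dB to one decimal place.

L(0) = 600 × 1.77 / 115600 = 0.0091869
20 log₁₀(0.0091869) = -40.74 dB

-40.7 dB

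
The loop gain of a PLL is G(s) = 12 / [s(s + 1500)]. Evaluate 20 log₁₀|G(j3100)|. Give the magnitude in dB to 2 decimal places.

-118.98 dB

|j3100 + 1500| = √(3100² + 1500²) = 3444
|j3100| = 3100
|G(j3100)| = 12 / (3444 × 3100) = 1.124e-06
20 log₁₀(1.124e-06) = -118.984 dB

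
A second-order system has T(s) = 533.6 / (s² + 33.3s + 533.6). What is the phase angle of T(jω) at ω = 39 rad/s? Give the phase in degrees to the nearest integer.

-127 deg

∠[(j39)² + 33.3(j39) + 533.6] = ∠[-987.4 + j1298.7] = 127.25°
∠T(j39) = −127.25° = -127.25°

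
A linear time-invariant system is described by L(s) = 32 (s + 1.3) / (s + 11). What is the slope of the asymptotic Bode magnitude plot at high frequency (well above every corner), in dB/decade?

0 dB/decade

With 1 zero and 1 pole, the high-frequency asymptotic slope is 20 × (1 − 1) = 0 dB/decade.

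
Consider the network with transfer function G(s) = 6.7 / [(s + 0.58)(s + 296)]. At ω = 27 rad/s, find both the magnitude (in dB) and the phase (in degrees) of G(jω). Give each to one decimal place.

|G| = -61.6 dB, ∠G = -94.0°

|j27 + 0.58| = √(27² + 0.58²) = 27.01
|j27 + 296| = √(27² + 296²) = 297.2
|G(j27)| = 6.7 / (27.01 × 297.2) = 0.00083468
20 log₁₀(0.00083468) = -61.57 dB
∠(j27 + 0.58) = arctan(27/0.58) = 88.77°
∠(j27 + 296) = arctan(27/296) = 5.21°
∠G(j27) = − (88.77° + 5.21°) = -93.98°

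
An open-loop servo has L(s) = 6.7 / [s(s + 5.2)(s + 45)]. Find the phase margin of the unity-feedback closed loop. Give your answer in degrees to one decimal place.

89.6°

Gain crossover: |L(jω)| = 1 at ω ≈ 0.0286 rad s⁻¹.
∠L(j0.0286) = −90° − arctan(0.0286/5.2) − arctan(0.0286/45) ≈ -90.35°
PM = 180° + (-90.35°) = 89.65°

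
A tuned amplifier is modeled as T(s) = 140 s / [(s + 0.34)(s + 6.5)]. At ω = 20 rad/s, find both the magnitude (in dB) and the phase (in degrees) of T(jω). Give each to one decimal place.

|j20| = 20
|j20 + 0.34| = √(20² + 0.34²) = 20
|j20 + 6.5| = √(20² + 6.5²) = 21.03
|T(j20)| = 140 × 20 / (20 × 21.03) = 6.6563
20 log₁₀(6.6563) = 16.46 dB
∠(j20) = 90.00°
∠(j20 + 0.34) = arctan(20/0.34) = 89.03°
∠(j20 + 6.5) = arctan(20/6.5) = 72.00°
∠T(j20) = 90.00° − (89.03° + 72.00°) = -71.02°

|T| = 16.5 dB, ∠T = -71.0°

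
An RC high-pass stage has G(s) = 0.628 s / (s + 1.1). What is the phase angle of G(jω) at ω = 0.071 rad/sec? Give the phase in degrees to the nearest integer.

86°

∠(j0.071) = 90.00°
∠(j0.071 + 1.1) = arctan(0.071/1.1) = 3.69°
∠G(j0.071) = 90.00° − 3.69° = 86.31°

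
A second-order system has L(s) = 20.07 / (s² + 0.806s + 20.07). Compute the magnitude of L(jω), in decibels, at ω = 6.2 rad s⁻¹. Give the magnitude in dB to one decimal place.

|(j6.2)² + 0.806(j6.2) + 20.07| = |-18.37 + j4.9972| = 19.04
|L(j6.2)| = 20.07 / 19.04 = 1.0542
20 log₁₀(1.0542) = 0.46 dB

0.5 dB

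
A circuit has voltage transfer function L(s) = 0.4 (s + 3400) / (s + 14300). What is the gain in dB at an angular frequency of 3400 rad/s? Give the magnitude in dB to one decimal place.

-17.7 dB

|j3400 + 3400| = √(3400² + 3400²) = 4808
|j3400 + 14300| = √(3400² + 14300²) = 1.47e+04
|L(j3400)| = 0.4 × 4808 / 1.47e+04 = 0.13085
20 log₁₀(0.13085) = -17.66 dB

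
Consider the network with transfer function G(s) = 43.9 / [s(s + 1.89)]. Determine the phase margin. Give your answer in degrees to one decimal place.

16.2°

Gain crossover: |G(jω)| = 1 at ω ≈ 6.49 rad/s.
∠G(j6.49) = −90° − arctan(6.49/1.89) ≈ -163.77°
PM = 180° + (-163.77°) = 16.23°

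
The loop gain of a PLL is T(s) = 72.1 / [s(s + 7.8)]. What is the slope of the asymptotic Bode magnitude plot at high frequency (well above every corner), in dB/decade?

-40 dB/decade

With 0 zeros and 2 poles, the high-frequency asymptotic slope is 20 × (0 − 2) = -40 dB/decade.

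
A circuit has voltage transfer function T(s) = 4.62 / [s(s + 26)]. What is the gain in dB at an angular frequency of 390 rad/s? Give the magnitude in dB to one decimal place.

|j390 + 26| = √(390² + 26²) = 390.9
|j390| = 390
|T(j390)| = 4.62 / (390.9 × 390) = 3.0307e-05
20 log₁₀(3.0307e-05) = -90.37 dB

-90.4 dB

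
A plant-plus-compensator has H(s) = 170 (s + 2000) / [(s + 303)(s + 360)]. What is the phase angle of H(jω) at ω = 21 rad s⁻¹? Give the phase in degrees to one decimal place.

∠(j21 + 2000) = arctan(21/2000) = 0.60°
∠(j21 + 303) = arctan(21/303) = 3.96°
∠(j21 + 360) = arctan(21/360) = 3.34°
∠H(j21) = 0.60° − (3.96° + 3.34°) = -6.70°

-6.7 deg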